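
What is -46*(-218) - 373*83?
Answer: -20931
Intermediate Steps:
-46*(-218) - 373*83 = 10028 - 1*30959 = 10028 - 30959 = -20931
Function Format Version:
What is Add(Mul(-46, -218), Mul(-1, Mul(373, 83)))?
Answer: -20931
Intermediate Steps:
Add(Mul(-46, -218), Mul(-1, Mul(373, 83))) = Add(10028, Mul(-1, 30959)) = Add(10028, -30959) = -20931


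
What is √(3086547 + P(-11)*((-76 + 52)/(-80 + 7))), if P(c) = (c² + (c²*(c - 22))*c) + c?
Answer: 3*√1836150531/73 ≈ 1761.0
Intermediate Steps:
P(c) = c + c² + c³*(-22 + c) (P(c) = (c² + (c²*(-22 + c))*c) + c = (c² + c³*(-22 + c)) + c = c + c² + c³*(-22 + c))
√(3086547 + P(-11)*((-76 + 52)/(-80 + 7))) = √(3086547 + (-11*(1 - 11 + (-11)³ - 22*(-11)²))*((-76 + 52)/(-80 + 7))) = √(3086547 + (-11*(1 - 11 - 1331 - 22*121))*(-24/(-73))) = √(3086547 + (-11*(1 - 11 - 1331 - 2662))*(-24*(-1/73))) = √(3086547 - 11*(-4003)*(24/73)) = √(3086547 + 44033*(24/73)) = √(3086547 + 1056792/73) = √(226374723/73) = 3*√1836150531/73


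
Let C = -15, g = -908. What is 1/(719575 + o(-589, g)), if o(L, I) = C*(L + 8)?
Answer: 1/728290 ≈ 1.3731e-6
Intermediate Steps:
o(L, I) = -120 - 15*L (o(L, I) = -15*(L + 8) = -15*(8 + L) = -120 - 15*L)
1/(719575 + o(-589, g)) = 1/(719575 + (-120 - 15*(-589))) = 1/(719575 + (-120 + 8835)) = 1/(719575 + 8715) = 1/728290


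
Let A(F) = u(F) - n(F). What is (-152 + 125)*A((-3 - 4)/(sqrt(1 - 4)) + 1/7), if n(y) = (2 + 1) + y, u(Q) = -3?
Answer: 1161/7 + 63*I*sqrt(3) ≈ 165.86 + 109.12*I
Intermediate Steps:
n(y) = 3 + y
A(F) = -6 - F (A(F) = -3 - (3 + F) = -3 + (-3 - F) = -6 - F)
(-152 + 125)*A((-3 - 4)/(sqrt(1 - 4)) + 1/7) = (-152 + 125)*(-6 - ((-3 - 4)/(sqrt(1 - 4)) + 1/7)) = -27*(-6 - (-7*(-I*sqrt(3)/3) + 1*(1/7))) = -27*(-6 - (-7*(-I*sqrt(3)/3) + 1/7)) = -27*(-6 - (-(-7)*I*sqrt(3)/3 + 1/7)) = -27*(-6 - (7*I*sqrt(3)/3 + 1/7)) = -27*(-6 - (1/7 + 7*I*sqrt(3)/3)) = -27*(-6 + (-1/7 - 7*I*sqrt(3)/3)) = -27*(-43/7 - 7*I*sqrt(3)/3) = 1161/7 + 63*I*sqrt(3)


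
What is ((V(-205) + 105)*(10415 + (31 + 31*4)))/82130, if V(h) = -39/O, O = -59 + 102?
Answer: 4731132/353159 ≈ 13.397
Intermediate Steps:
O = 43
V(h) = -39/43
((V(-205) + 105)*(10415 + (31 + 31*4)))/82130 = ((-39/43 + 105)*(10415 + (31 + 31*4)))/82130 = (4476*(10415 + (31 + 124))/43)*(1/82130) = (4476*(10415 + 155)/43)*(1/82130) = ((4476/43)*10570)*(1/82130) = (47311320/43)*(1/82130) = 4731132/353159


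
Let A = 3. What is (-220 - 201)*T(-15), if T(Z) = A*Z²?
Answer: -284175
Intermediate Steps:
T(Z) = 3*Z²
(-220 - 201)*T(-15) = (-220 - 201)*(3*(-15)²) = -1263*225 = -421*675 = -284175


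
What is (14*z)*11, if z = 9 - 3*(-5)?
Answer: 3696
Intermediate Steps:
z = 24 (z = 9 - 1*(-15) = 9 + 15 = 24)
(14*z)*11 = (14*24)*11 = 336*11 = 3696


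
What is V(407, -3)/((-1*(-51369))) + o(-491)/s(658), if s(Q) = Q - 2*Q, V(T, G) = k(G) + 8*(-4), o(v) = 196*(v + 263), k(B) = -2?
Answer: 163968250/2414343 ≈ 67.914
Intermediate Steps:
o(v) = 51548 + 196*v (o(v) = 196*(263 + v) = 51548 + 196*v)
V(T, G) = -34 (V(T, G) = -2 + 8*(-4) = -2 - 32 = -34)
s(Q) = -Q
V(407, -3)/((-1*(-51369))) + o(-491)/s(658) = -34/((-1*(-51369))) + (51548 + 196*(-491))/((-1*658)) = -34/51369 + (51548 - 96236)/(-658) = -34*1/51369 - 44688*(-1/658) = -34/51369 + 3192/47 = 163968250/2414343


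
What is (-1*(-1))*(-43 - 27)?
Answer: -70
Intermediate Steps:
(-1*(-1))*(-43 - 27) = 1*(-70) = -70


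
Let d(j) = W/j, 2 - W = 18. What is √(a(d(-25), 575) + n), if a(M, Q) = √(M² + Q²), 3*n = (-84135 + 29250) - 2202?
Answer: √(-475725 + √206640881)/5 ≈ 135.85*I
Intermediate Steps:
W = -16 (W = 2 - 1*18 = 2 - 18 = -16)
d(j) = -16/j
n = -19029 (n = ((-84135 + 29250) - 2202)/3 = (-54885 - 2202)/3 = (⅓)*(-57087) = -19029)
√(a(d(-25), 575) + n) = √(√((-16/(-25))² + 575²) - 19029) = √(√((-16*(-1/25))² + 330625) - 19029) = √(√((16/25)² + 330625) - 19029) = √(√(256/625 + 330625) - 19029) = √(√(206640881/625) - 19029) = √(√206640881/25 - 19029) = √(-19029 + √206640881/25)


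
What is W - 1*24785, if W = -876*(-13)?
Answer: -13397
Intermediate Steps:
W = 11388
W - 1*24785 = 11388 - 1*24785 = 11388 - 24785 = -13397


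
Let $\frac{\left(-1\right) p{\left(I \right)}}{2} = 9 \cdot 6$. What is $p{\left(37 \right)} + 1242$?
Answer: $1134$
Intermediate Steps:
$p{\left(I \right)} = -108$ ($p{\left(I \right)} = - 2 \cdot 9 \cdot 6 = \left(-2\right) 54 = -108$)
$p{\left(37 \right)} + 1242 = -108 + 1242 = 1134$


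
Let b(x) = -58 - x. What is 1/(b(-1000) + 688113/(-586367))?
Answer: 586367/551669601 ≈ 0.0010629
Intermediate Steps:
1/(b(-1000) + 688113/(-586367)) = 1/((-58 - 1*(-1000)) + 688113/(-586367)) = 1/((-58 + 1000) + 688113*(-1/586367)) = 1/(942 - 688113/586367) = 1/(551669601/586367) = 586367/551669601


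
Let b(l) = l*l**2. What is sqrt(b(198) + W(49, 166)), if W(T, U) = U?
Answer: sqrt(7762558) ≈ 2786.1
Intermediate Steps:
b(l) = l**3
sqrt(b(198) + W(49, 166)) = sqrt(198**3 + 166) = sqrt(7762392 + 166) = sqrt(7762558)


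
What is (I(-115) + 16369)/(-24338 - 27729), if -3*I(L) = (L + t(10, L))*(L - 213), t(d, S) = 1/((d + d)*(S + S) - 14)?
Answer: -26269645/360355707 ≈ -0.072899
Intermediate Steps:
t(d, S) = 1/(-14 + 4*S*d) (t(d, S) = 1/((2*d)*(2*S) - 14) = 1/(4*S*d - 14) = 1/(-14 + 4*S*d))
I(L) = -(-213 + L)*(L + 1/(2*(-7 + 20*L)))/3 (I(L) = -(L + 1/(2*(-7 + 2*L*10)))*(L - 213)/3 = -(L + 1/(2*(-7 + 20*L)))*(-213 + L)/3 = -(-213 + L)*(L + 1/(2*(-7 + 20*L)))/3)
(I(-115) + 16369)/(-24338 - 27729) = ((213 - 2983*(-115) - 40*(-115)³ + 8534*(-115)²)/(6*(-7 + 20*(-115))) + 16369)/(-24338 - 27729) = ((213 + 343045 - 40*(-1520875) + 8534*13225)/(6*(-7 - 2300)) + 16369)/(-52067) = ((⅙)*(213 + 343045 + 60835000 + 112862150)/(-2307) + 16369)*(-1/52067) = ((⅙)*(-1/2307)*174040408 + 16369)*(-1/52067) = (-87020204/6921 + 16369)*(-1/52067) = (26269645/6921)*(-1/52067) = -26269645/360355707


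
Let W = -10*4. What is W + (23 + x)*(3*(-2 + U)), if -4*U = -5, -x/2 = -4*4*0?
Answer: -367/4 ≈ -91.750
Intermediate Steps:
x = 0 (x = -2*(-4*4)*0 = -(-32)*0 = -2*0 = 0)
U = 5/4 (U = -1/4*(-5) = 5/4 ≈ 1.2500)
W = -40
W + (23 + x)*(3*(-2 + U)) = -40 + (23 + 0)*(3*(-2 + 5/4)) = -40 + 23*(3*(-3/4)) = -40 + 23*(-9/4) = -40 - 207/4 = -367/4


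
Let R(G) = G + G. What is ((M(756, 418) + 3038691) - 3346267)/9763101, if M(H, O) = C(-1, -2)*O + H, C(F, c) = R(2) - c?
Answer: -304312/9763101 ≈ -0.031170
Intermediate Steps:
R(G) = 2*G
C(F, c) = 4 - c (C(F, c) = 2*2 - c = 4 - c)
M(H, O) = H + 6*O (M(H, O) = (4 - 1*(-2))*O + H = (4 + 2)*O + H = 6*O + H = H + 6*O)
((M(756, 418) + 3038691) - 3346267)/9763101 = (((756 + 6*418) + 3038691) - 3346267)/9763101 = (((756 + 2508) + 3038691) - 3346267)*(1/9763101) = ((3264 + 3038691) - 3346267)*(1/9763101) = (3041955 - 3346267)*(1/9763101) = -304312*1/9763101 = -304312/9763101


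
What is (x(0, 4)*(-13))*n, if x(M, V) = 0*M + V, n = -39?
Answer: 2028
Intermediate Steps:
x(M, V) = V (x(M, V) = 0 + V = V)
(x(0, 4)*(-13))*n = (4*(-13))*(-39) = -52*(-39) = 2028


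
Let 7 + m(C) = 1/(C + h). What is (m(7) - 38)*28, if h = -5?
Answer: -1246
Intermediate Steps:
m(C) = -7 + 1/(-5 + C) (m(C) = -7 + 1/(C - 5) = -7 + 1/(-5 + C))
(m(7) - 38)*28 = ((36 - 7*7)/(-5 + 7) - 38)*28 = ((36 - 49)/2 - 38)*28 = ((1/2)*(-13) - 38)*28 = (-13/2 - 38)*28 = -89/2*28 = -1246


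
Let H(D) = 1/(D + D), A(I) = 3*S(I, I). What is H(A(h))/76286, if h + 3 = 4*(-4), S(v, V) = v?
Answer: -1/8696604 ≈ -1.1499e-7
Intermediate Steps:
h = -19 (h = -3 + 4*(-4) = -3 - 16 = -19)
A(I) = 3*I
H(D) = 1/(2*D)
H(A(h))/76286 = (1/(2*((3*(-19)))))/76286 = ((½)/(-57))*(1/76286) = ((½)*(-1/57))*(1/76286) = -1/114*1/76286 = -1/8696604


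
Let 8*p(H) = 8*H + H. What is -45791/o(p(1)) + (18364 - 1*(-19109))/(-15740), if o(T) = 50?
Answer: -72262399/78700 ≈ -918.20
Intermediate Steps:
p(H) = 9*H/8 (p(H) = (8*H + H)/8 = (9*H)/8 = 9*H/8)
-45791/o(p(1)) + (18364 - 1*(-19109))/(-15740) = -45791/50 + (18364 - 1*(-19109))/(-15740) = -45791*1/50 + (18364 + 19109)*(-1/15740) = -45791/50 + 37473*(-1/15740) = -45791/50 - 37473/15740 = -72262399/78700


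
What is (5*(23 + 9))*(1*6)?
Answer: 960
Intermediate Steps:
(5*(23 + 9))*(1*6) = (5*32)*6 = 160*6 = 960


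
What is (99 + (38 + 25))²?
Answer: 26244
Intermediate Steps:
(99 + (38 + 25))² = (99 + 63)² = 162² = 26244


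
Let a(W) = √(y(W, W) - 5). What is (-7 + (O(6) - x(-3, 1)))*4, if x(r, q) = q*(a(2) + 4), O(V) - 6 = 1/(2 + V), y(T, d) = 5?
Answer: -39/2 ≈ -19.500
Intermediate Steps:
a(W) = 0 (a(W) = √(5 - 5) = √0 = 0)
O(V) = 6 + 1/(2 + V)
x(r, q) = 4*q (x(r, q) = q*(0 + 4) = q*4 = 4*q)
(-7 + (O(6) - x(-3, 1)))*4 = (-7 + ((13 + 6*6)/(2 + 6) - 4))*4 = (-7 + ((13 + 36)/8 - 1*4))*4 = (-7 + ((⅛)*49 - 4))*4 = (-7 + (49/8 - 4))*4 = (-7 + 17/8)*4 = -39/8*4 = -39/2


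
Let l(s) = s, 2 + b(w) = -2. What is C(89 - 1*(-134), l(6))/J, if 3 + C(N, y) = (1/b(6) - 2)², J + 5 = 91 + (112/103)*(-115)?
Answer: -3399/64352 ≈ -0.052819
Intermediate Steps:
b(w) = -4 (b(w) = -2 - 2 = -4)
J = -4022/103 (J = -5 + (91 + (112/103)*(-115)) = -5 + (91 - 12880/103) = -5 - 3507/103 = -4022/103 ≈ -39.049)
C(N, y) = 33/16 (C(N, y) = -3 + (1/(-4) - 2)² = -3 + (-¼ - 2)² = -3 + (-9/4)² = -3 + 81/16 = 33/16)
C(89 - 1*(-134), l(6))/J = 33/(16*(-4022/103)) = (33/16)*(-103/4022) = -3399/64352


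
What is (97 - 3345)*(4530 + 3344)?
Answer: -25574752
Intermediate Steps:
(97 - 3345)*(4530 + 3344) = -3248*7874 = -25574752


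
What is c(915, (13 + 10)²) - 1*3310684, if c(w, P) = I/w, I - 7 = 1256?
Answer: -1009758199/305 ≈ -3.3107e+6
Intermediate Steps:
I = 1263 (I = 7 + 1256 = 1263)
c(w, P) = 1263/w
c(915, (13 + 10)²) - 1*3310684 = 1263/915 - 1*3310684 = 1263*(1/915) - 3310684 = 421/305 - 3310684 = -1009758199/305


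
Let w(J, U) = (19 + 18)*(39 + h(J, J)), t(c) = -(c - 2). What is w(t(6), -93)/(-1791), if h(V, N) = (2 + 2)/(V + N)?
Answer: -2849/3582 ≈ -0.79537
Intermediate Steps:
t(c) = 2 - c (t(c) = -(-2 + c) = 2 - c)
h(V, N) = 4/(N + V)
w(J, U) = 1443 + 74/J (w(J, U) = (19 + 18)*(39 + 4/(J + J)) = 37*(39 + 4/((2*J))) = 37*(39 + 4*(1/(2*J))) = 37*(39 + 2/J) = 1443 + 74/J)
w(t(6), -93)/(-1791) = (1443 + 74/(2 - 1*6))/(-1791) = (1443 + 74/(2 - 6))*(-1/1791) = (1443 + 74/(-4))*(-1/1791) = (1443 + 74*(-1/4))*(-1/1791) = (1443 - 37/2)*(-1/1791) = (2849/2)*(-1/1791) = -2849/3582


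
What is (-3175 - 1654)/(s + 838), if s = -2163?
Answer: 4829/1325 ≈ 3.6445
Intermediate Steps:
(-3175 - 1654)/(s + 838) = (-3175 - 1654)/(-2163 + 838) = -4829/(-1325) = -4829*(-1/1325) = 4829/1325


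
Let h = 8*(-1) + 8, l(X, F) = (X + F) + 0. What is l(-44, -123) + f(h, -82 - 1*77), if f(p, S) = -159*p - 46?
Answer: -213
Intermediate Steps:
l(X, F) = F + X (l(X, F) = (F + X) + 0 = F + X)
h = 0 (h = -8 + 8 = 0)
f(p, S) = -46 - 159*p
l(-44, -123) + f(h, -82 - 1*77) = (-123 - 44) + (-46 - 159*0) = -167 + (-46 + 0) = -167 - 46 = -213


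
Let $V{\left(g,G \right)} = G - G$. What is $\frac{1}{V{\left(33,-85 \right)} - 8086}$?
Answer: $- \frac{1}{8086} \approx -0.00012367$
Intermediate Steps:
$V{\left(g,G \right)} = 0$
$\frac{1}{V{\left(33,-85 \right)} - 8086} = \frac{1}{0 - 8086} = \frac{1}{-8086} = - \frac{1}{8086}$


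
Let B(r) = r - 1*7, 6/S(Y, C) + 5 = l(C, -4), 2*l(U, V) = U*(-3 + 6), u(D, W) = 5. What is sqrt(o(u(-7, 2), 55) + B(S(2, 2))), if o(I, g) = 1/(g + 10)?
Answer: I*sqrt(42185)/65 ≈ 3.1598*I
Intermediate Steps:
l(U, V) = 3*U/2 (l(U, V) = (U*(-3 + 6))/2 = (U*3)/2 = (3*U)/2 = 3*U/2)
S(Y, C) = 6/(-5 + 3*C/2)
B(r) = -7 + r (B(r) = r - 7 = -7 + r)
o(I, g) = 1/(10 + g)
sqrt(o(u(-7, 2), 55) + B(S(2, 2))) = sqrt(1/(10 + 55) + (-7 + 12/(-10 + 3*2))) = sqrt(1/65 + (-7 + 12/(-10 + 6))) = sqrt(1/65 + (-7 + 12/(-4))) = sqrt(1/65 + (-7 + 12*(-1/4))) = sqrt(1/65 + (-7 - 3)) = sqrt(1/65 - 10) = sqrt(-649/65) = I*sqrt(42185)/65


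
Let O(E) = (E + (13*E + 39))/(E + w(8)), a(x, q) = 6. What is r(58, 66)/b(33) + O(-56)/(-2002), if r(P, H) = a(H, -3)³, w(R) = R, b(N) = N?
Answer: 628247/96096 ≈ 6.5377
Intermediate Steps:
r(P, H) = 216 (r(P, H) = 6³ = 216)
O(E) = (39 + 14*E)/(8 + E) (O(E) = (E + (13*E + 39))/(E + 8) = (E + (39 + 13*E))/(8 + E) = (39 + 14*E)/(8 + E))
r(58, 66)/b(33) + O(-56)/(-2002) = 216/33 + ((39 + 14*(-56))/(8 - 56))/(-2002) = 216*(1/33) + ((39 - 784)/(-48))*(-1/2002) = 72/11 - 1/48*(-745)*(-1/2002) = 72/11 + (745/48)*(-1/2002) = 72/11 - 745/96096 = 628247/96096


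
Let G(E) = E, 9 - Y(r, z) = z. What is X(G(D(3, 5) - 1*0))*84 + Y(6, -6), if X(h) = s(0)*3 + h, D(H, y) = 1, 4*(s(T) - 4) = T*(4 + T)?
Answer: 1107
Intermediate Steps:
s(T) = 4 + T*(4 + T)/4 (s(T) = 4 + (T*(4 + T))/4 = 4 + T*(4 + T)/4)
Y(r, z) = 9 - z
X(h) = 12 + h (X(h) = (4 + 0 + (¼)*0²)*3 + h = (4 + 0 + (¼)*0)*3 + h = (4 + 0 + 0)*3 + h = 4*3 + h = 12 + h)
X(G(D(3, 5) - 1*0))*84 + Y(6, -6) = (12 + (1 - 1*0))*84 + (9 - 1*(-6)) = (12 + (1 + 0))*84 + (9 + 6) = (12 + 1)*84 + 15 = 13*84 + 15 = 1092 + 15 = 1107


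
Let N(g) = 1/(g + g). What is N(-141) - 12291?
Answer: -3466063/282 ≈ -12291.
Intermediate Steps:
N(g) = 1/(2*g)
N(-141) - 12291 = (1/2)/(-141) - 12291 = (1/2)*(-1/141) - 12291 = -1/282 - 12291 = -3466063/282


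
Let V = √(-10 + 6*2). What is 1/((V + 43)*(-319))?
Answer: -43/589193 + √2/589193 ≈ -7.0581e-5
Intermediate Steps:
V = √2 (V = √(-10 + 12) = √2 ≈ 1.4142)
1/((V + 43)*(-319)) = 1/((√2 + 43)*(-319)) = 1/((43 + √2)*(-319)) = 1/(-13717 - 319*√2)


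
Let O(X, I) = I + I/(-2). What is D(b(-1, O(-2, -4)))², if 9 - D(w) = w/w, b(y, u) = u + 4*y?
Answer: 64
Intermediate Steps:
O(X, I) = I/2 (O(X, I) = I + I*(-½) = I - I/2 = I/2)
D(w) = 8 (D(w) = 9 - w/w = 9 - 1*1 = 9 - 1 = 8)
D(b(-1, O(-2, -4)))² = 8² = 64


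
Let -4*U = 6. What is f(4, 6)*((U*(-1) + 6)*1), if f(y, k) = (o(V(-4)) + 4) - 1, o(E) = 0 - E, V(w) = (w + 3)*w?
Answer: -15/2 ≈ -7.5000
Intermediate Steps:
U = -3/2 (U = -¼*6 = -3/2 ≈ -1.5000)
V(w) = w*(3 + w) (V(w) = (3 + w)*w = w*(3 + w))
o(E) = -E
f(y, k) = -1 (f(y, k) = (-(-4)*(3 - 4) + 4) - 1 = (-(-4)*(-1) + 4) - 1 = (-1*4 + 4) - 1 = (-4 + 4) - 1 = 0 - 1 = -1)
f(4, 6)*((U*(-1) + 6)*1) = -(-3/2*(-1) + 6) = -(3/2 + 6) = -15/2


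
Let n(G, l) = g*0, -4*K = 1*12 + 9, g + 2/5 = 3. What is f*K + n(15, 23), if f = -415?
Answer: 8715/4 ≈ 2178.8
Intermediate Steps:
g = 13/5 (g = -⅖ + 3 = 13/5 ≈ 2.6000)
K = -21/4 (K = -(1*12 + 9)/4 = -(12 + 9)/4 = -¼*21 = -21/4 ≈ -5.2500)
n(G, l) = 0 (n(G, l) = (13/5)*0 = 0)
f*K + n(15, 23) = -415*(-21/4) + 0 = 8715/4 + 0 = 8715/4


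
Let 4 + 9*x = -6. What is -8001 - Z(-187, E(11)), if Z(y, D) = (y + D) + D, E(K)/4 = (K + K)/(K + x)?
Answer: -697030/89 ≈ -7831.8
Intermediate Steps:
x = -10/9 (x = -4/9 + (⅑)*(-6) = -4/9 - ⅔ = -10/9 ≈ -1.1111)
E(K) = 8*K/(-10/9 + K) (E(K) = 4*((K + K)/(K - 10/9)) = 4*((2*K)/(-10/9 + K)) = 4*(2*K/(-10/9 + K)) = 8*K/(-10/9 + K))
Z(y, D) = y + 2*D (Z(y, D) = (D + y) + D = y + 2*D)
-8001 - Z(-187, E(11)) = -8001 - (-187 + 2*(72*11/(-10 + 9*11))) = -8001 - (-187 + 2*(72*11/(-10 + 99))) = -8001 - (-187 + 2*(72*11/89)) = -8001 - (-187 + 2*(72*11*(1/89))) = -8001 - (-187 + 2*(792/89)) = -8001 - (-187 + 1584/89) = -8001 - 1*(-15059/89) = -8001 + 15059/89 = -697030/89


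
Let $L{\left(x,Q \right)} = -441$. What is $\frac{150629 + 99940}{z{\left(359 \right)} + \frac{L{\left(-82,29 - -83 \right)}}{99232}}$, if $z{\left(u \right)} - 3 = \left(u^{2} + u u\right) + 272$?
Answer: $\frac{3552066144}{3657932449} \approx 0.97106$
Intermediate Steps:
$z{\left(u \right)} = 275 + 2 u^{2}$ ($z{\left(u \right)} = 3 + \left(\left(u^{2} + u u\right) + 272\right) = 3 + \left(\left(u^{2} + u^{2}\right) + 272\right) = 3 + \left(2 u^{2} + 272\right) = 3 + \left(272 + 2 u^{2}\right) = 275 + 2 u^{2}$)
$\frac{150629 + 99940}{z{\left(359 \right)} + \frac{L{\left(-82,29 - -83 \right)}}{99232}} = \frac{150629 + 99940}{\left(275 + 2 \cdot 359^{2}\right) - \frac{441}{99232}} = \frac{250569}{\left(275 + 2 \cdot 128881\right) - \frac{63}{14176}} = \frac{250569}{\left(275 + 257762\right) - \frac{63}{14176}} = \frac{250569}{258037 - \frac{63}{14176}} = \frac{250569}{\frac{3657932449}{14176}} = 250569 \cdot \frac{14176}{3657932449} = \frac{3552066144}{3657932449}$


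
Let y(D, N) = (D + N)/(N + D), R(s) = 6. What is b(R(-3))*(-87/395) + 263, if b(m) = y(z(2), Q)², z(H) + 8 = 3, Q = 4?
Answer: 103798/395 ≈ 262.78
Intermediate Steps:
z(H) = -5 (z(H) = -8 + 3 = -5)
y(D, N) = 1 (y(D, N) = (D + N)/(D + N) = 1)
b(m) = 1 (b(m) = 1² = 1)
b(R(-3))*(-87/395) + 263 = 1*(-87/395) + 263 = -87/395 + 263 = 103798/395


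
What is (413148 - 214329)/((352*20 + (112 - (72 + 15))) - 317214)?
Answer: -22091/34461 ≈ -0.64104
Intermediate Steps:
(413148 - 214329)/((352*20 + (112 - (72 + 15))) - 317214) = 198819/((7040 + (112 - 1*87)) - 317214) = 198819/((7040 + (112 - 87)) - 317214) = 198819/((7040 + 25) - 317214) = 198819/(7065 - 317214) = 198819/(-310149) = 198819*(-1/310149) = -22091/34461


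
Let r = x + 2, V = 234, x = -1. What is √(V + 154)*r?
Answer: 2*√97 ≈ 19.698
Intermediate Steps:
r = 1 (r = -1 + 2 = 1)
√(V + 154)*r = √(234 + 154)*1 = √388*1 = (2*√97)*1 = 2*√97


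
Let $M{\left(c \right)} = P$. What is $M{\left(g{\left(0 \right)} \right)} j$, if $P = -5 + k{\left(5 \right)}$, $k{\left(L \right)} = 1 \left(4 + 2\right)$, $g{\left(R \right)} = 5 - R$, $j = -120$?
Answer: $-120$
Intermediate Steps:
$k{\left(L \right)} = 6$ ($k{\left(L \right)} = 1 \cdot 6 = 6$)
$P = 1$ ($P = -5 + 6 = 1$)
$M{\left(c \right)} = 1$
$M{\left(g{\left(0 \right)} \right)} j = 1 \left(-120\right) = -120$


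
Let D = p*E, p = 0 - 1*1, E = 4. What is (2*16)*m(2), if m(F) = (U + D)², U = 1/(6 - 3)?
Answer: 3872/9 ≈ 430.22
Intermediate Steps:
p = -1 (p = 0 - 1 = -1)
D = -4 (D = -1*4 = -4)
U = ⅓ (U = 1/3 = ⅓ ≈ 0.33333)
m(F) = 121/9 (m(F) = (⅓ - 4)² = (-11/3)² = 121/9)
(2*16)*m(2) = (2*16)*(121/9) = 32*(121/9) = 3872/9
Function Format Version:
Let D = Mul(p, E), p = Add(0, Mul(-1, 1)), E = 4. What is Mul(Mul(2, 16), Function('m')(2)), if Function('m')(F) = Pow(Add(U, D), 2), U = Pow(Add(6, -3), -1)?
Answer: Rational(3872, 9) ≈ 430.22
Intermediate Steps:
p = -1 (p = Add(0, -1) = -1)
D = -4 (D = Mul(-1, 4) = -4)
U = Rational(1, 3) (U = Pow(3, -1) = Rational(1, 3) ≈ 0.33333)
Function('m')(F) = Rational(121, 9) (Function('m')(F) = Pow(Add(Rational(1, 3), -4), 2) = Pow(Rational(-11, 3), 2) = Rational(121, 9))
Mul(Mul(2, 16), Function('m')(2)) = Mul(Mul(2, 16), Rational(121, 9)) = Mul(32, Rational(121, 9)) = Rational(3872, 9)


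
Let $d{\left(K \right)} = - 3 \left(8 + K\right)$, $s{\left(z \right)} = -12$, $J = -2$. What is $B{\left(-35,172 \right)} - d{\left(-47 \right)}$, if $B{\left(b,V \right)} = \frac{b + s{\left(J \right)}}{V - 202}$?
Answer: $- \frac{3463}{30} \approx -115.43$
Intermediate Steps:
$d{\left(K \right)} = -24 - 3 K$
$B{\left(b,V \right)} = \frac{-12 + b}{-202 + V}$ ($B{\left(b,V \right)} = \frac{b - 12}{V - 202} = \frac{-12 + b}{-202 + V}$)
$B{\left(-35,172 \right)} - d{\left(-47 \right)} = \frac{-12 - 35}{-202 + 172} - \left(-24 - -141\right) = \frac{1}{-30} \left(-47\right) - \left(-24 + 141\right) = \left(- \frac{1}{30}\right) \left(-47\right) - 117 = \frac{47}{30} - 117 = - \frac{3463}{30}$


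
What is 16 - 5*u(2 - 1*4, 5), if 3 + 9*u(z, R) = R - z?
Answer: 124/9 ≈ 13.778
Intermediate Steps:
u(z, R) = -⅓ - z/9 + R/9 (u(z, R) = -⅓ + (R - z)/9 = -⅓ + (-z/9 + R/9) = -⅓ - z/9 + R/9)
16 - 5*u(2 - 1*4, 5) = 16 - 5*(-⅓ - (2 - 1*4)/9 + (⅑)*5) = 16 - 5*(-⅓ - (2 - 4)/9 + 5/9) = 16 - 5*(-⅓ - ⅑*(-2) + 5/9) = 16 - 5*(-⅓ + 2/9 + 5/9) = 16 - 5*4/9 = 16 - 20/9 = 124/9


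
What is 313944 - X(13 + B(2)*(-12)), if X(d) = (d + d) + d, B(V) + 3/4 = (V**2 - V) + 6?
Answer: 314166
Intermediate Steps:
B(V) = 21/4 + V**2 - V (B(V) = -3/4 + ((V**2 - V) + 6) = -3/4 + (6 + V**2 - V) = 21/4 + V**2 - V)
X(d) = 3*d (X(d) = 2*d + d = 3*d)
313944 - X(13 + B(2)*(-12)) = 313944 - 3*(13 + (21/4 + 2**2 - 1*2)*(-12)) = 313944 - 3*(13 + (21/4 + 4 - 2)*(-12)) = 313944 - 3*(13 + (29/4)*(-12)) = 313944 - 3*(13 - 87) = 313944 - 3*(-74) = 313944 - 1*(-222) = 313944 + 222 = 314166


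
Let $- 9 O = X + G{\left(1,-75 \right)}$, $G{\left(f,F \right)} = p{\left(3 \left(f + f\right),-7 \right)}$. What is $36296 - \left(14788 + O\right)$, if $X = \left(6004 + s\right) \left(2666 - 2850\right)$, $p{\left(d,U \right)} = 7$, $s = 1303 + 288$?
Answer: $- \frac{1203901}{9} \approx -1.3377 \cdot 10^{5}$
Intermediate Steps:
$s = 1591$
$G{\left(f,F \right)} = 7$
$X = -1397480$ ($X = \left(6004 + 1591\right) \left(2666 - 2850\right) = 7595 \left(-184\right) = -1397480$)
$O = \frac{1397473}{9}$ ($O = - \frac{-1397480 + 7}{9} = \left(- \frac{1}{9}\right) \left(-1397473\right) = \frac{1397473}{9} \approx 1.5527 \cdot 10^{5}$)
$36296 - \left(14788 + O\right) = 36296 - \left(14788 + \frac{1397473}{9}\right) = 36296 - \frac{1530565}{9} = - \frac{1203901}{9}$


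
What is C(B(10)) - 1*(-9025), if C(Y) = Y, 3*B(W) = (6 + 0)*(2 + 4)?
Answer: 9037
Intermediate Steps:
B(W) = 12 (B(W) = ((6 + 0)*(2 + 4))/3 = (6*6)/3 = (⅓)*36 = 12)
C(B(10)) - 1*(-9025) = 12 - 1*(-9025) = 12 + 9025 = 9037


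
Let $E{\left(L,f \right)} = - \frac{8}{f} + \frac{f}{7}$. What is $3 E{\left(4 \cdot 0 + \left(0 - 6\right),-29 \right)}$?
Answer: $- \frac{2355}{203} \approx -11.601$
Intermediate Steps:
$E{\left(L,f \right)} = - \frac{8}{f} + \frac{f}{7}$ ($E{\left(L,f \right)} = - \frac{8}{f} + f \frac{1}{7} = - \frac{8}{f} + \frac{f}{7}$)
$3 E{\left(4 \cdot 0 + \left(0 - 6\right),-29 \right)} = 3 \left(- \frac{8}{-29} + \frac{1}{7} \left(-29\right)\right) = 3 \left(\left(-8\right) \left(- \frac{1}{29}\right) - \frac{29}{7}\right) = 3 \left(\frac{8}{29} - \frac{29}{7}\right) = 3 \left(- \frac{785}{203}\right) = - \frac{2355}{203}$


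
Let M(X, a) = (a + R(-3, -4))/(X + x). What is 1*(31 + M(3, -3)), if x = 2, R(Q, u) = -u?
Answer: 156/5 ≈ 31.200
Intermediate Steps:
M(X, a) = (4 + a)/(2 + X) (M(X, a) = (a - 1*(-4))/(X + 2) = (a + 4)/(2 + X) = (4 + a)/(2 + X))
1*(31 + M(3, -3)) = 1*(31 + (4 - 3)/(2 + 3)) = 1*(31 + 1/5) = 1*(156/5) = 156/5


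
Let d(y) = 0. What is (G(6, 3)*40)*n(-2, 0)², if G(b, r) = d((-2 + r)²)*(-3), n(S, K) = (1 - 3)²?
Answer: 0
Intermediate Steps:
n(S, K) = 4 (n(S, K) = (-2)² = 4)
G(b, r) = 0 (G(b, r) = 0*(-3) = 0)
(G(6, 3)*40)*n(-2, 0)² = (0*40)*4² = 0*16 = 0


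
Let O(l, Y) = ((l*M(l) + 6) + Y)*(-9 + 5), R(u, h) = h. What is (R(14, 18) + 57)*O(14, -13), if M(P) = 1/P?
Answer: 1800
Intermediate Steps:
M(P) = 1/P
O(l, Y) = -28 - 4*Y (O(l, Y) = ((l/l + 6) + Y)*(-9 + 5) = ((1 + 6) + Y)*(-4) = (7 + Y)*(-4) = -28 - 4*Y)
(R(14, 18) + 57)*O(14, -13) = (18 + 57)*(-28 - 4*(-13)) = 75*(-28 + 52) = 75*24 = 1800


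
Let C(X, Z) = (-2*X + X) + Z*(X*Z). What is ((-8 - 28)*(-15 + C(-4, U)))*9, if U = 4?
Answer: 24300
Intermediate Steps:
C(X, Z) = -X + X*Z²
((-8 - 28)*(-15 + C(-4, U)))*9 = ((-8 - 28)*(-15 - 4*(-1 + 4²)))*9 = -36*(-15 - 4*(-1 + 16))*9 = -36*(-15 - 4*15)*9 = -36*(-15 - 60)*9 = -36*(-75)*9 = 2700*9 = 24300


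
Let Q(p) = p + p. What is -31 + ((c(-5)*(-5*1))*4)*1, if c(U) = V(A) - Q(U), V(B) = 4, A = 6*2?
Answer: -311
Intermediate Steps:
Q(p) = 2*p
A = 12
c(U) = 4 - 2*U
-31 + ((c(-5)*(-5*1))*4)*1 = -31 + (((4 - 2*(-5))*(-5*1))*4)*1 = -31 + (((4 + 10)*(-5))*4)*1 = -31 + ((14*(-5))*4)*1 = -31 - 70*4*1 = -31 - 280*1 = -31 - 280 = -311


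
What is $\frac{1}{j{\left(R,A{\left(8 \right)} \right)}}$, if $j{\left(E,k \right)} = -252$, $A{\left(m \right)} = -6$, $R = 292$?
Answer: $- \frac{1}{252} \approx -0.0039683$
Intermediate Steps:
$\frac{1}{j{\left(R,A{\left(8 \right)} \right)}} = \frac{1}{-252} = - \frac{1}{252}$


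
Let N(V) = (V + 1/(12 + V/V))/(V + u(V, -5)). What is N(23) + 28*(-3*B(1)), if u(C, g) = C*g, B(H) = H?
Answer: -25191/299 ≈ -84.251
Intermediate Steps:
N(V) = -(1/13 + V)/(4*V) (N(V) = (V + 1/(12 + V/V))/(V + V*(-5)) = (V + 1/(12 + 1))/(V - 5*V) = (V + 1/13)/((-4*V)) = (V + 1/13)*(-1/(4*V)) = (1/13 + V)*(-1/(4*V)) = -(1/13 + V)/(4*V))
N(23) + 28*(-3*B(1)) = (1/52)*(-1 - 13*23)/23 + 28*(-3*1) = (1/52)*(1/23)*(-1 - 299) + 28*(-3) = (1/52)*(1/23)*(-300) - 84 = -75/299 - 84 = -25191/299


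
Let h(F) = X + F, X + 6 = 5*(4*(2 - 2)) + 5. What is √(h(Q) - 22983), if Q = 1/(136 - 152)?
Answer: 7*I*√7505/4 ≈ 151.6*I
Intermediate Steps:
Q = -1/16 (Q = 1/(-16) = -1/16 ≈ -0.062500)
X = -1 (X = -6 + (5*(4*(2 - 2)) + 5) = -6 + (5*(4*0) + 5) = -6 + (5*0 + 5) = -6 + (0 + 5) = -6 + 5 = -1)
h(F) = -1 + F
√(h(Q) - 22983) = √((-1 - 1/16) - 22983) = √(-17/16 - 22983) = √(-367745/16) = 7*I*√7505/4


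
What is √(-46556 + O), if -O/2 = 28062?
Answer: 2*I*√25670 ≈ 320.44*I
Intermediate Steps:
O = -56124 (O = -2*28062 = -56124)
√(-46556 + O) = √(-46556 - 56124) = √(-102680) = 2*I*√25670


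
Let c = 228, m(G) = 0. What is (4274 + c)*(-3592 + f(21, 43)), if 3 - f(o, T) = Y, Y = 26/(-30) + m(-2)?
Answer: -242306644/15 ≈ -1.6154e+7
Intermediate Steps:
Y = -13/15 (Y = 26/(-30) + 0 = 26*(-1/30) + 0 = -13/15 + 0 = -13/15 ≈ -0.86667)
f(o, T) = 58/15 (f(o, T) = 3 - 1*(-13/15) = 3 + 13/15 = 58/15)
(4274 + c)*(-3592 + f(21, 43)) = (4274 + 228)*(-3592 + 58/15) = 4502*(-53822/15) = -242306644/15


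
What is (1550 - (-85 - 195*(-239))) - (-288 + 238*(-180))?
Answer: -1842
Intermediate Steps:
(1550 - (-85 - 195*(-239))) - (-288 + 238*(-180)) = (1550 - (-85 + 46605)) - (-288 - 42840) = (1550 - 1*46520) - 1*(-43128) = (1550 - 46520) + 43128 = -44970 + 43128 = -1842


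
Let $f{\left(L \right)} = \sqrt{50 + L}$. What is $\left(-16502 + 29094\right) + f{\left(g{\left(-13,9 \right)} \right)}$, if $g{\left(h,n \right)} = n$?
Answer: $12592 + \sqrt{59} \approx 12600.0$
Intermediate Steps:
$\left(-16502 + 29094\right) + f{\left(g{\left(-13,9 \right)} \right)} = \left(-16502 + 29094\right) + \sqrt{50 + 9} = 12592 + \sqrt{59}$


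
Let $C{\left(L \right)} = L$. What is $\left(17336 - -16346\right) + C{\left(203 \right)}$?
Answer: $33885$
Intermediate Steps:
$\left(17336 - -16346\right) + C{\left(203 \right)} = \left(17336 - -16346\right) + 203 = \left(17336 + 16346\right) + 203 = 33682 + 203 = 33885$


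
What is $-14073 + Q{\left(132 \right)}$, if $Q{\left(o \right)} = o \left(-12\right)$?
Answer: $-15657$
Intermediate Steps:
$Q{\left(o \right)} = - 12 o$
$-14073 + Q{\left(132 \right)} = -14073 - 1584 = -15657$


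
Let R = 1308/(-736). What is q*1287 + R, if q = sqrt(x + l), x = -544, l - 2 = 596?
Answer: -327/184 + 3861*sqrt(6) ≈ 9455.7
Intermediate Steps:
l = 598 (l = 2 + 596 = 598)
q = 3*sqrt(6) (q = sqrt(-544 + 598) = sqrt(54) = 3*sqrt(6) ≈ 7.3485)
R = -327/184 (R = 1308*(-1/736) = -327/184 ≈ -1.7772)
q*1287 + R = (3*sqrt(6))*1287 - 327/184 = 3861*sqrt(6) - 327/184 = -327/184 + 3861*sqrt(6)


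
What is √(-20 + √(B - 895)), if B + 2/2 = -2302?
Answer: √(-20 + I*√3198) ≈ 4.4712 + 6.3239*I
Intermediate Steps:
B = -2303 (B = -1 - 2302 = -2303)
√(-20 + √(B - 895)) = √(-20 + √(-2303 - 895)) = √(-20 + √(-3198)) = √(-20 + I*√3198)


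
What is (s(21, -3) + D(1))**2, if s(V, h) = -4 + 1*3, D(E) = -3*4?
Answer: 169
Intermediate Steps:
D(E) = -12
s(V, h) = -1 (s(V, h) = -4 + 3 = -1)
(s(21, -3) + D(1))**2 = (-1 - 12)**2 = (-13)**2 = 169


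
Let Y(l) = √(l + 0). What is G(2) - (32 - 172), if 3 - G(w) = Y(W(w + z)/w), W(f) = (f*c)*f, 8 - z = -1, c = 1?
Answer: 143 - 11*√2/2 ≈ 135.22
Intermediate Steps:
z = 9 (z = 8 - 1*(-1) = 8 + 1 = 9)
W(f) = f² (W(f) = (f*1)*f = f*f = f²)
Y(l) = √l
G(w) = 3 - √((9 + w)²/w) (G(w) = 3 - √((w + 9)²/w) = 3 - √((9 + w)²/w))
G(2) - (32 - 172) = (3 - √((9 + 2)²/2)) - (32 - 172) = (3 - √((½)*11²)) - 1*(-140) = (3 - √((½)*121)) + 140 = (3 - √(121/2)) + 140 = (3 - 11*√2/2) + 140 = 143 - 11*√2/2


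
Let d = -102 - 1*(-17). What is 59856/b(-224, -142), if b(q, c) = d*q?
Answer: 3741/1190 ≈ 3.1437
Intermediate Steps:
d = -85 (d = -102 + 17 = -85)
b(q, c) = -85*q
59856/b(-224, -142) = 59856/((-85*(-224))) = 59856/19040 = 59856*(1/19040) = 3741/1190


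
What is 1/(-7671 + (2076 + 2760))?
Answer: -1/2835 ≈ -0.00035273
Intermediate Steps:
1/(-7671 + (2076 + 2760)) = 1/(-7671 + 4836) = 1/(-2835) = -1/2835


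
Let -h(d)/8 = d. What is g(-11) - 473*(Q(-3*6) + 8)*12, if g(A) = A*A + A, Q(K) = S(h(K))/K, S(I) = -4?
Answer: -139678/3 ≈ -46559.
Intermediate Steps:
h(d) = -8*d
Q(K) = -4/K
g(A) = A + A**2 (g(A) = A**2 + A = A + A**2)
g(-11) - 473*(Q(-3*6) + 8)*12 = -11*(1 - 11) - 473*(-4/((-3*6)) + 8)*12 = -11*(-10) - 473*(-4/(-18) + 8)*12 = 110 - 473*(-4*(-1/18) + 8)*12 = 110 - 473*(2/9 + 8)*12 = 110 - 35002*12/9 = 110 - 473*296/3 = 110 - 140008/3 = -139678/3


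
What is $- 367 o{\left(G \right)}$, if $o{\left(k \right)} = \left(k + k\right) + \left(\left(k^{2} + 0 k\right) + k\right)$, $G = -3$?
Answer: $0$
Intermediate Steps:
$o{\left(k \right)} = k^{2} + 3 k$ ($o{\left(k \right)} = 2 k + \left(\left(k^{2} + 0\right) + k\right) = 2 k + \left(k^{2} + k\right) = 2 k + \left(k + k^{2}\right) = k^{2} + 3 k$)
$- 367 o{\left(G \right)} = - 367 \left(- 3 \left(3 - 3\right)\right) = - 367 \left(\left(-3\right) 0\right) = \left(-367\right) 0 = 0$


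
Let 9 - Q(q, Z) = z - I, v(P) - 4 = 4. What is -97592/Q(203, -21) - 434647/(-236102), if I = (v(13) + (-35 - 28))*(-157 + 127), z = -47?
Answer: -11150079301/201395006 ≈ -55.364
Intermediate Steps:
v(P) = 8 (v(P) = 4 + 4 = 8)
I = 1650 (I = (8 + (-35 - 28))*(-157 + 127) = (8 - 63)*(-30) = -55*(-30) = 1650)
Q(q, Z) = 1706 (Q(q, Z) = 9 - (-47 - 1*1650) = 9 - (-47 - 1650) = 9 - 1*(-1697) = 9 + 1697 = 1706)
-97592/Q(203, -21) - 434647/(-236102) = -97592/1706 - 434647/(-236102) = -97592*1/1706 - 434647*(-1/236102) = -48796/853 + 434647/236102 = -11150079301/201395006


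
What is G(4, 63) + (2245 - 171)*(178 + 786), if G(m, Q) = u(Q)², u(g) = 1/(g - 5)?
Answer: 6725766305/3364 ≈ 1.9993e+6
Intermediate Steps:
u(g) = 1/(-5 + g)
G(m, Q) = (-5 + Q)⁻² (G(m, Q) = (1/(-5 + Q))² = (-5 + Q)⁻²)
G(4, 63) + (2245 - 171)*(178 + 786) = (-5 + 63)⁻² + (2245 - 171)*(178 + 786) = 58⁻² + 2074*964 = 1/3364 + 1999336 = 6725766305/3364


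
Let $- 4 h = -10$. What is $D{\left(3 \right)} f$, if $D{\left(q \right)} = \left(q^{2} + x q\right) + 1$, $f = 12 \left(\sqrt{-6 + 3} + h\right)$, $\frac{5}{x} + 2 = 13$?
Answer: $\frac{3750}{11} + \frac{1500 i \sqrt{3}}{11} \approx 340.91 + 236.19 i$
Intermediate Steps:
$x = \frac{5}{11}$ ($x = \frac{5}{-2 + 13} = \frac{5}{11} \approx 0.45455$)
$h = \frac{5}{2}$ ($h = \left(- \frac{1}{4}\right) \left(-10\right) = \frac{5}{2} \approx 2.5$)
$f = 30 + 12 i \sqrt{3}$ ($f = 12 \left(\sqrt{-6 + 3} + \frac{5}{2}\right) = 12 \left(\sqrt{-3} + \frac{5}{2}\right) = 12 \left(i \sqrt{3} + \frac{5}{2}\right) = 12 \left(\frac{5}{2} + i \sqrt{3}\right) = 30 + 12 i \sqrt{3} \approx 30.0 + 20.785 i$)
$D{\left(q \right)} = 1 + q^{2} + \frac{5 q}{11}$ ($D{\left(q \right)} = \left(q^{2} + \frac{5 q}{11}\right) + 1 = 1 + q^{2} + \frac{5 q}{11}$)
$D{\left(3 \right)} f = \left(1 + 3^{2} + \frac{5}{11} \cdot 3\right) \left(30 + 12 i \sqrt{3}\right) = \left(1 + 9 + \frac{15}{11}\right) \left(30 + 12 i \sqrt{3}\right) = \frac{125 \left(30 + 12 i \sqrt{3}\right)}{11} = \frac{3750}{11} + \frac{1500 i \sqrt{3}}{11}$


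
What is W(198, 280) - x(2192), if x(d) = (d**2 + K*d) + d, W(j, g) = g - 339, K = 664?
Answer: -6262603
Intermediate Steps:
W(j, g) = -339 + g
x(d) = d**2 + 665*d (x(d) = (d**2 + 664*d) + d = d**2 + 665*d)
W(198, 280) - x(2192) = (-339 + 280) - 2192*(665 + 2192) = -59 - 2192*2857 = -59 - 1*6262544 = -59 - 6262544 = -6262603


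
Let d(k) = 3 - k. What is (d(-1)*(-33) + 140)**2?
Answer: 64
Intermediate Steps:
(d(-1)*(-33) + 140)**2 = ((3 - 1*(-1))*(-33) + 140)**2 = ((3 + 1)*(-33) + 140)**2 = (4*(-33) + 140)**2 = (-132 + 140)**2 = 8**2 = 64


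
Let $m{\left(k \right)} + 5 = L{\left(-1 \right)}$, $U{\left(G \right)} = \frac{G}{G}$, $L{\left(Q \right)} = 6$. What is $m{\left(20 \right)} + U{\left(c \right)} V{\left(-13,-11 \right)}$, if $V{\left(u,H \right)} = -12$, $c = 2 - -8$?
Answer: $-11$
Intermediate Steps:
$c = 10$ ($c = 2 + 8 = 10$)
$U{\left(G \right)} = 1$
$m{\left(k \right)} = 1$ ($m{\left(k \right)} = -5 + 6 = 1$)
$m{\left(20 \right)} + U{\left(c \right)} V{\left(-13,-11 \right)} = 1 + 1 \left(-12\right) = 1 - 12 = -11$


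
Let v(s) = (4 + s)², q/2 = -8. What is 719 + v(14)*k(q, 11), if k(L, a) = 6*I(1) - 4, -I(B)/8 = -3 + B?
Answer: 30527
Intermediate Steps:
q = -16 (q = 2*(-8) = -16)
I(B) = 24 - 8*B (I(B) = -8*(-3 + B) = 24 - 8*B)
k(L, a) = 92 (k(L, a) = 6*(24 - 8*1) - 4 = 6*(24 - 8) - 4 = 6*16 - 4 = 96 - 4 = 92)
719 + v(14)*k(q, 11) = 719 + (4 + 14)²*92 = 719 + 18²*92 = 719 + 324*92 = 719 + 29808 = 30527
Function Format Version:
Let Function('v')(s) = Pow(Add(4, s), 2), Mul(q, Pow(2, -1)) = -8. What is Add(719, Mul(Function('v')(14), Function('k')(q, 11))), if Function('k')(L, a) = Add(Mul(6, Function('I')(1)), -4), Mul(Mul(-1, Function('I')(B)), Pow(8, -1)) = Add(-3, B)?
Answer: 30527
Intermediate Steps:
q = -16 (q = Mul(2, -8) = -16)
Function('I')(B) = Add(24, Mul(-8, B)) (Function('I')(B) = Mul(-8, Add(-3, B)) = Add(24, Mul(-8, B)))
Function('k')(L, a) = 92 (Function('k')(L, a) = Add(Mul(6, Add(24, Mul(-8, 1))), -4) = Add(Mul(6, Add(24, -8)), -4) = Add(Mul(6, 16), -4) = Add(96, -4) = 92)
Add(719, Mul(Function('v')(14), Function('k')(q, 11))) = Add(719, Mul(Pow(Add(4, 14), 2), 92)) = Add(719, Mul(Pow(18, 2), 92)) = Add(719, Mul(324, 92)) = Add(719, 29808) = 30527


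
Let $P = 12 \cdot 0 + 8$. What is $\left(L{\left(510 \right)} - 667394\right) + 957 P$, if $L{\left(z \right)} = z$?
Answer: $-659228$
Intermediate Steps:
$P = 8$ ($P = 0 + 8 = 8$)
$\left(L{\left(510 \right)} - 667394\right) + 957 P = \left(510 - 667394\right) + 957 \cdot 8 = -666884 + 7656 = -659228$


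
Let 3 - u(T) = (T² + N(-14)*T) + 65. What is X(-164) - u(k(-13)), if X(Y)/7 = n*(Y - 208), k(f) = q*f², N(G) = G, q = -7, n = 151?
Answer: 1022909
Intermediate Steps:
k(f) = -7*f²
X(Y) = -219856 + 1057*Y (X(Y) = 7*(151*(Y - 208)) = 7*(151*(-208 + Y)) = 7*(-31408 + 151*Y) = -219856 + 1057*Y)
u(T) = -62 - T² + 14*T (u(T) = 3 - ((T² - 14*T) + 65) = 3 - (65 + T² - 14*T) = 3 + (-65 - T² + 14*T) = -62 - T² + 14*T)
X(-164) - u(k(-13)) = (-219856 + 1057*(-164)) - (-62 - (-7*(-13)²)² + 14*(-7*(-13)²)) = (-219856 - 173348) - (-62 - (-7*169)² + 14*(-7*169)) = -393204 - (-62 - 1*(-1183)² + 14*(-1183)) = -393204 - (-62 - 1*1399489 - 16562) = -393204 - (-62 - 1399489 - 16562) = -393204 - 1*(-1416113) = -393204 + 1416113 = 1022909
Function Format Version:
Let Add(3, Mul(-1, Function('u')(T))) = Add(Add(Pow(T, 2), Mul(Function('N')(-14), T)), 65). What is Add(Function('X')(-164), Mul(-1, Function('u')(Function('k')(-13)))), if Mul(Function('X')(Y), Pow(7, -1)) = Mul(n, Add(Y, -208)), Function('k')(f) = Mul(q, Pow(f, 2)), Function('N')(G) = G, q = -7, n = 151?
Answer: 1022909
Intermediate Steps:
Function('k')(f) = Mul(-7, Pow(f, 2))
Function('X')(Y) = Add(-219856, Mul(1057, Y)) (Function('X')(Y) = Mul(7, Mul(151, Add(Y, -208))) = Mul(7, Mul(151, Add(-208, Y))) = Mul(7, Add(-31408, Mul(151, Y))) = Add(-219856, Mul(1057, Y)))
Function('u')(T) = Add(-62, Mul(-1, Pow(T, 2)), Mul(14, T)) (Function('u')(T) = Add(3, Mul(-1, Add(Add(Pow(T, 2), Mul(-14, T)), 65))) = Add(3, Mul(-1, Add(65, Pow(T, 2), Mul(-14, T)))) = Add(3, Add(-65, Mul(-1, Pow(T, 2)), Mul(14, T))) = Add(-62, Mul(-1, Pow(T, 2)), Mul(14, T)))
Add(Function('X')(-164), Mul(-1, Function('u')(Function('k')(-13)))) = Add(Add(-219856, Mul(1057, -164)), Mul(-1, Add(-62, Mul(-1, Pow(Mul(-7, Pow(-13, 2)), 2)), Mul(14, Mul(-7, Pow(-13, 2)))))) = Add(Add(-219856, -173348), Mul(-1, Add(-62, Mul(-1, Pow(Mul(-7, 169), 2)), Mul(14, Mul(-7, 169))))) = Add(-393204, Mul(-1, Add(-62, Mul(-1, Pow(-1183, 2)), Mul(14, -1183)))) = Add(-393204, Mul(-1, Add(-62, Mul(-1, 1399489), -16562))) = Add(-393204, Mul(-1, Add(-62, -1399489, -16562))) = Add(-393204, Mul(-1, -1416113)) = Add(-393204, 1416113) = 1022909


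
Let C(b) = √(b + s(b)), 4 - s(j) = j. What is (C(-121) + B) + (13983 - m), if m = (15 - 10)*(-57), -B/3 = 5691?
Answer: -2803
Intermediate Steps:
B = -17073 (B = -3*5691 = -17073)
s(j) = 4 - j
m = -285 (m = 5*(-57) = -285)
C(b) = 2 (C(b) = √(b + (4 - b)) = √4 = 2)
(C(-121) + B) + (13983 - m) = (2 - 17073) + (13983 - 1*(-285)) = -17071 + (13983 + 285) = -17071 + 14268 = -2803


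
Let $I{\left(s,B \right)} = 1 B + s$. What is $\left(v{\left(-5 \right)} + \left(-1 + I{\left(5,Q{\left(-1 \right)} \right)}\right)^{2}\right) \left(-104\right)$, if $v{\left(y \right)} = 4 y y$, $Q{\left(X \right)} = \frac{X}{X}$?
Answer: $-13000$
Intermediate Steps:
$Q{\left(X \right)} = 1$
$I{\left(s,B \right)} = B + s$
$v{\left(y \right)} = 4 y^{2}$
$\left(v{\left(-5 \right)} + \left(-1 + I{\left(5,Q{\left(-1 \right)} \right)}\right)^{2}\right) \left(-104\right) = \left(4 \left(-5\right)^{2} + \left(-1 + \left(1 + 5\right)\right)^{2}\right) \left(-104\right) = \left(4 \cdot 25 + \left(-1 + 6\right)^{2}\right) \left(-104\right) = \left(100 + 5^{2}\right) \left(-104\right) = \left(100 + 25\right) \left(-104\right) = 125 \left(-104\right) = -13000$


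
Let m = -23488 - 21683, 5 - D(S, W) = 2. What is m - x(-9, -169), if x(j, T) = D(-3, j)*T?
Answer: -44664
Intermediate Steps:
D(S, W) = 3 (D(S, W) = 5 - 1*2 = 5 - 2 = 3)
m = -45171
x(j, T) = 3*T
m - x(-9, -169) = -45171 - 3*(-169) = -45171 - 1*(-507) = -45171 + 507 = -44664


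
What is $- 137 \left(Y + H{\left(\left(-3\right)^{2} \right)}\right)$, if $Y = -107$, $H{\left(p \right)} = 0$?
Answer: $14659$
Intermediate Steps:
$- 137 \left(Y + H{\left(\left(-3\right)^{2} \right)}\right) = - 137 \left(-107 + 0\right) = \left(-137\right) \left(-107\right) = 14659$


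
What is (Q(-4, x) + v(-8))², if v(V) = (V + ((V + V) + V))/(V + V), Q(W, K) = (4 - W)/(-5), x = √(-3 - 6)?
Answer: 4/25 ≈ 0.16000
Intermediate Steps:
x = 3*I (x = √(-9) = 3*I ≈ 3.0*I)
Q(W, K) = -⅘ + W/5 (Q(W, K) = (4 - W)*(-⅕) = -⅘ + W/5)
v(V) = 2 (v(V) = (V + (2*V + V))/((2*V)) = (V + 3*V)*(1/(2*V)) = (4*V)*(1/(2*V)) = 2)
(Q(-4, x) + v(-8))² = ((-⅘ + (⅕)*(-4)) + 2)² = ((-⅘ - ⅘) + 2)² = (-8/5 + 2)² = (⅖)² = 4/25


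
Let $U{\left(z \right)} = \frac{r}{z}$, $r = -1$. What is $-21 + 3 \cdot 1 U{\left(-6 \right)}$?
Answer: $- \frac{41}{2} \approx -20.5$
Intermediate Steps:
$U{\left(z \right)} = - \frac{1}{z}$
$-21 + 3 \cdot 1 U{\left(-6 \right)} = -21 + 3 \cdot 1 \left(- \frac{1}{-6}\right) = -21 + 3 \left(\left(-1\right) \left(- \frac{1}{6}\right)\right) = -21 + 3 \cdot \frac{1}{6} = -21 + \frac{1}{2} = - \frac{41}{2}$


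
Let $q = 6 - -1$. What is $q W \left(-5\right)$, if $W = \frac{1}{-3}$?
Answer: $\frac{35}{3} \approx 11.667$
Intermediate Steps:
$W = - \frac{1}{3} \approx -0.33333$
$q = 7$ ($q = 6 + 1 = 7$)
$q W \left(-5\right) = 7 \left(- \frac{1}{3}\right) \left(-5\right) = \left(- \frac{7}{3}\right) \left(-5\right) = \frac{35}{3}$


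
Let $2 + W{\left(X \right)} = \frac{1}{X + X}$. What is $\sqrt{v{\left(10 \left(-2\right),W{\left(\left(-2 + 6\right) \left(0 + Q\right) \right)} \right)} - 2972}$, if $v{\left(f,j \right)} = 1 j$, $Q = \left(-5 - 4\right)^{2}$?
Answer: $\frac{i \sqrt{3854302}}{36} \approx 54.534 i$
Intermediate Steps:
$Q = 81$ ($Q = \left(-9\right)^{2} = 81$)
$W{\left(X \right)} = -2 + \frac{1}{2 X}$ ($W{\left(X \right)} = -2 + \frac{1}{X + X} = -2 + \frac{1}{2 X}$)
$v{\left(f,j \right)} = j$
$\sqrt{v{\left(10 \left(-2\right),W{\left(\left(-2 + 6\right) \left(0 + Q\right) \right)} \right)} - 2972} = \sqrt{\left(-2 + \frac{1}{2 \left(-2 + 6\right) \left(0 + 81\right)}\right) - 2972} = \sqrt{\left(-2 + \frac{1}{2 \cdot 4 \cdot 81}\right) - 2972} = \sqrt{\left(-2 + \frac{1}{2 \cdot 324}\right) - 2972} = \sqrt{\left(-2 + \frac{1}{2} \cdot \frac{1}{324}\right) - 2972} = \sqrt{\left(-2 + \frac{1}{648}\right) - 2972} = \sqrt{- \frac{1295}{648} - 2972} = \sqrt{- \frac{1927151}{648}} = \frac{i \sqrt{3854302}}{36}$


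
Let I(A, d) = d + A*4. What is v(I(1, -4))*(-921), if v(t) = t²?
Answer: 0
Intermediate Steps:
I(A, d) = d + 4*A
v(I(1, -4))*(-921) = (-4 + 4*1)²*(-921) = (-4 + 4)²*(-921) = 0²*(-921) = 0*(-921) = 0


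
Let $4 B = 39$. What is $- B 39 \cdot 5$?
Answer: $- \frac{7605}{4} \approx -1901.3$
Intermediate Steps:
$B = \frac{39}{4}$ ($B = \frac{1}{4} \cdot 39 = \frac{39}{4} \approx 9.75$)
$- B 39 \cdot 5 = - \frac{39}{4} \cdot 39 \cdot 5 = - \frac{1521 \cdot 5}{4} = \left(-1\right) \frac{7605}{4} = - \frac{7605}{4}$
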